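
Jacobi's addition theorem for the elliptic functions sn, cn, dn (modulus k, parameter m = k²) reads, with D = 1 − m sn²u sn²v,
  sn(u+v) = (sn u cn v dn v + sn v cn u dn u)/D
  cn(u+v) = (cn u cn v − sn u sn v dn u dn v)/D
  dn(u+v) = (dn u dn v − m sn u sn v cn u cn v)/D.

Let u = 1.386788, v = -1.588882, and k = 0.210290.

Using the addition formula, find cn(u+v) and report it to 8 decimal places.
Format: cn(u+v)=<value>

sn u = 0.9805865081561274, cn u = 0.196086970556876, dn u = 0.9785082788442896
sn v = -0.9999999641023475, cn v = -0.0002679464567848602, dn v = 0.9776390535749498
m = k² = 0.0442218841
D = 1 − m·sn²u·sn²v = 0.9574784548196614
cn(u+v) = (cn u·cn v − sn u·sn v·dn u·dn v)/D = 0.9380038450788995/0.9574784548196614 = 0.979660524325396

cn(u+v)=0.97966052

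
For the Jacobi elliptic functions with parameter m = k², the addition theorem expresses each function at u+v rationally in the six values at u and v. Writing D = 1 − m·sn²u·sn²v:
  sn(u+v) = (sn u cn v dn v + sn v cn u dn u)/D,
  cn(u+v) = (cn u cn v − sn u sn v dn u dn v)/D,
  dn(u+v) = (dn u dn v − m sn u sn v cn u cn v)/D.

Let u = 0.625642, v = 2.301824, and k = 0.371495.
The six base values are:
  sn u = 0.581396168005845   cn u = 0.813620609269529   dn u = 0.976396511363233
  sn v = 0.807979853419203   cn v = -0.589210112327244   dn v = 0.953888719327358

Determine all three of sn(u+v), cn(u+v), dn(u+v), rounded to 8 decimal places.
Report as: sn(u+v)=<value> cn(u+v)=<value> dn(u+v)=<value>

sn(u+v)=0.32500173 cn(u+v)=-0.94571342 dn(u+v)=0.99268459

m = k² = 0.138008535025
D = 1 − m·sn²u·sn²v = 0.9695455093881151
sn(u+v) = (sn u·cn v·dn v + sn v·cn u·dn u)/D = 0.315103971812072/0.9695455093881151 = 0.3250017340711893
cn(u+v) = (cn u·cn v − sn u·sn v·dn u·dn v)/D = -0.9169121995714292/0.9695455093881151 = -0.9457134200436832
dn(u+v) = (dn u·dn v − m·sn u·sn v·cn u·cn v)/D = 0.9624528853541392/0.9695455093881151 = 0.9926845888457035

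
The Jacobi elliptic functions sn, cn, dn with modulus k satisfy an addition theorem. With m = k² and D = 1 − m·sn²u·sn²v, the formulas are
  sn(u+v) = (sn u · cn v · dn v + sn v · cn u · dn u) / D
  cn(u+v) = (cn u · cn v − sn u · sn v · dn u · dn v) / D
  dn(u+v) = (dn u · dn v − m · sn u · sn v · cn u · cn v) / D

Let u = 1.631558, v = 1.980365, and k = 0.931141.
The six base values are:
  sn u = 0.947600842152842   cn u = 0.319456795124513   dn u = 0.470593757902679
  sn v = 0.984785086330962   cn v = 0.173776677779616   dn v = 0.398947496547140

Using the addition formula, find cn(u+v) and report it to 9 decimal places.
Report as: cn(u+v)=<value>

cn(u+v)=-0.488566531

m = k² = 0.867023561881
D = 1 − m·sn²u·sn²v = 0.2449691414781694
cn(u+v) = (cn u·cn v − sn u·sn v·dn u·dn v)/D = -0.1196837236283424/0.2449691414781694 = -0.4885665308951091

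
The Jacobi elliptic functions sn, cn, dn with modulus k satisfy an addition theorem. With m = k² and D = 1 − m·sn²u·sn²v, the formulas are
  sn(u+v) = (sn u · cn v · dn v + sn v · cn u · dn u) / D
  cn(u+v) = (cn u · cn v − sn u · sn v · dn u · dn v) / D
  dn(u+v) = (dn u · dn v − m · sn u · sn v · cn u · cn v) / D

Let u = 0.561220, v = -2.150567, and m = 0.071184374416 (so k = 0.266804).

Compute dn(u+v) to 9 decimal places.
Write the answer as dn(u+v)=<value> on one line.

dn(u+v)=0.963754651

sn u = 0.530552887708506, cn u = 0.8476518349795306, dn u = 0.9899305880125998
sn v = -0.8615484799434141, cn v = -0.5076753063791783, dn v = 0.973222623332349
m = k² = 0.071184374416
D = 1 − m·sn²u·sn²v = 0.9851269006451964
dn(u+v) = (dn u·dn v − m·sn u·sn v·cn u·cn v)/D = 0.9494206326461196/0.9851269006451964 = 0.9637546513289898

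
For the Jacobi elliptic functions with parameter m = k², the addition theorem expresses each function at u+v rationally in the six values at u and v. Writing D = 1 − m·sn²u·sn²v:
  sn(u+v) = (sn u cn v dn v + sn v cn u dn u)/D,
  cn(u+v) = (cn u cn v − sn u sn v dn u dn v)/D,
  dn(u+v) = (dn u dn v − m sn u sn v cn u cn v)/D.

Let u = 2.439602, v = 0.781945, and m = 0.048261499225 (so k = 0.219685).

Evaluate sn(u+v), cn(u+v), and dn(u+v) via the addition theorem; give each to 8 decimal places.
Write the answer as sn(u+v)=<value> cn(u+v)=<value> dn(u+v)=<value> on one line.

sn u = 0.6728326202057431, cn u = -0.7397947453091799, dn u = 0.9890155909050026
sn v = 0.7022448017839206, cn v = 0.7119355577350116, dn v = 0.9880283142117744
m = k² = 0.048261499225
D = 1 − m·sn²u·sn²v = 0.989225628333284
sn(u+v) = (sn u·cn v·dn v + sn v·cn u·dn u)/D = -0.04053155884728031/0.989225628333284 = -0.04097301736467412
cn(u+v) = (cn u·cn v − sn u·sn v·dn u·dn v)/D = -0.9883949294127272/0.989225628333284 = -0.9991602533367879
dn(u+v) = (dn u·dn v − m·sn u·sn v·cn u·cn v)/D = 0.9891855535792818/0.989225628333284 = 0.9999594887628723

sn(u+v)=-0.04097302 cn(u+v)=-0.99916025 dn(u+v)=0.99995949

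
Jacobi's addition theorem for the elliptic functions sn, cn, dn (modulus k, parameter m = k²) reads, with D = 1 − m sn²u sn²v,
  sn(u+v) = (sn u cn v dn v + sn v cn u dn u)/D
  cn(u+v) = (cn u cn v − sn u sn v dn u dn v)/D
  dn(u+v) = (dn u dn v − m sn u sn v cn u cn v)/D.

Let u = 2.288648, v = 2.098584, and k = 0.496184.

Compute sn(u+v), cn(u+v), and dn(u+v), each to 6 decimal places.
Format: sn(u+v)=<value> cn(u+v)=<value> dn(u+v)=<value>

sn(u+v)=-0.833069 cn(u+v)=-0.553169 dn(u+v)=0.910570

sn u = 0.8614295872277108, cn u = -0.5078770188231554, dn u = 0.9040495922795986
sn v = 0.9349436974523177, cn v = -0.3547961141193475, dn v = 0.8858854230004669
m = k² = 0.246198561856
D = 1 − m·sn²u·sn²v = 0.8403032797811874
sn(u+v) = (sn u·cn v·dn v + sn v·cn u·dn u)/D = -0.7000304884960374/0.8403032797811874 = -0.8330688518534919
cn(u+v) = (cn u·cn v − sn u·sn v·dn u·dn v)/D = -0.4648299874007913/0.8403032797811874 = -0.5531693123009489
dn(u+v) = (dn u·dn v − m·sn u·sn v·cn u·cn v)/D = 0.7651547541244833/0.8403032797811874 = 0.9105697580089505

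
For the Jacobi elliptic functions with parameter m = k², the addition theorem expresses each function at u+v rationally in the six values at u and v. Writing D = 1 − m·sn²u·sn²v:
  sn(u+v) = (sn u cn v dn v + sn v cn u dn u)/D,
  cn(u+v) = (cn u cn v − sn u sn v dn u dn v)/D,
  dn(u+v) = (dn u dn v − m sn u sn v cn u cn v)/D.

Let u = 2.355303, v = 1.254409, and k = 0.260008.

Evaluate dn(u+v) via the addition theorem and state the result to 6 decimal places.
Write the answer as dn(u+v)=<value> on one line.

sn u = 0.7417569954355349, cn u = -0.6706687406778758, dn u = 0.9812257429132773
sn v = 0.9451975758030826, cn v = 0.3264989168373702, dn v = 0.9693309794345212
m = k² = 0.067604160064
D = 1 − m·sn²u·sn²v = 0.9667691139558574
dn(u+v) = (dn u·dn v − m·sn u·sn v·cn u·cn v)/D = 0.9615113184931751/0.9667691139558574 = 0.9945614776198546

dn(u+v)=0.994561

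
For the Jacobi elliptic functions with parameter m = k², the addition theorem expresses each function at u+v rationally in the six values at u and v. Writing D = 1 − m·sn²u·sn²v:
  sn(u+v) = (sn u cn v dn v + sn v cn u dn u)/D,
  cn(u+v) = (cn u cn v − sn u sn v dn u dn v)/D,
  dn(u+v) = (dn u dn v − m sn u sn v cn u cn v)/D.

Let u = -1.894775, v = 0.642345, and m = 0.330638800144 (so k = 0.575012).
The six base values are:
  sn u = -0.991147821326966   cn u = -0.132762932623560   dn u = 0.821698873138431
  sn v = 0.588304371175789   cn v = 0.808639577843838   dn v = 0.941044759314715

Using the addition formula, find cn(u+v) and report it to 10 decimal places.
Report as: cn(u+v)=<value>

cn(u+v)=0.3870348176

m = k² = 0.330638800144
D = 1 − m·sn²u·sn²v = 0.8875822657046488
cn(u+v) = (cn u·cn v − sn u·sn v·dn u·dn v)/D = 0.3435252402808838/0.8875822657046488 = 0.38703481756495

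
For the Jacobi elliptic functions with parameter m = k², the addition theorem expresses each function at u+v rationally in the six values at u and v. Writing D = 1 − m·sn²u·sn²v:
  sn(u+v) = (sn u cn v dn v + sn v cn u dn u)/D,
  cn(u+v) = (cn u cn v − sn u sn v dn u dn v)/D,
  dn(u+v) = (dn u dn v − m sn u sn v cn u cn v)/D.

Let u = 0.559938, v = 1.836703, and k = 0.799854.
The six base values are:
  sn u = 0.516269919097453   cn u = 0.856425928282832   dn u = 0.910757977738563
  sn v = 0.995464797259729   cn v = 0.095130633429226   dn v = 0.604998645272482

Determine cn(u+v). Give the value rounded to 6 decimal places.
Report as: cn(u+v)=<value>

m = k² = 0.639766421316
D = 1 − m·sn²u·sn²v = 0.8310232714399088
cn(u+v) = (cn u·cn v − sn u·sn v·dn u·dn v)/D = -0.2017060528022195/0.8310232714399088 = -0.2427201015113869

cn(u+v)=-0.242720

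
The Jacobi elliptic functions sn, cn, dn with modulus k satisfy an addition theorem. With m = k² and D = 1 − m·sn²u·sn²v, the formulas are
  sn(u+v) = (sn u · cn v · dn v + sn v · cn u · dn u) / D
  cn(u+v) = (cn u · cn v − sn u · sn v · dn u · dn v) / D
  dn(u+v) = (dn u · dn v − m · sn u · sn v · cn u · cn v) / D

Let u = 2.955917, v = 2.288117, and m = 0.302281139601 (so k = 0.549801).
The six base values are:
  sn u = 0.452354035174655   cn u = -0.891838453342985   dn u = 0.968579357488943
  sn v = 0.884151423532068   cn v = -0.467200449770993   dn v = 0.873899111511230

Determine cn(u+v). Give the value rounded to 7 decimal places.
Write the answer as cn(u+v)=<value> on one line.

cn(u+v)=0.0821038

m = k² = 0.302281139601
D = 1 − m·sn²u·sn²v = 0.9516472377216982
cn(u+v) = (cn u·cn v − sn u·sn v·dn u·dn v)/D = 0.07813384615538167/0.9516472377216982 = 0.08210379125613697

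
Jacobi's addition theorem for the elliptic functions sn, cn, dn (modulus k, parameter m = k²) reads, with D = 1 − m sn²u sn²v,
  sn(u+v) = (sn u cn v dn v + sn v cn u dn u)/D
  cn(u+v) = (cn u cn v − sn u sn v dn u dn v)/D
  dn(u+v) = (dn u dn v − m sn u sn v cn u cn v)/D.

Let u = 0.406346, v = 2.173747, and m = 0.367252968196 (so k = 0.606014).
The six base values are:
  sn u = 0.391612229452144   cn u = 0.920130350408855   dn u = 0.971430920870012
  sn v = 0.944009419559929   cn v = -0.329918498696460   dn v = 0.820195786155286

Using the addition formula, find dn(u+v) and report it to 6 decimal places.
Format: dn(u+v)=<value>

dn(u+v)=0.882260

m = k² = 0.367252968196
D = 1 − m·sn²u·sn²v = 0.9498084668844352
dn(u+v) = (dn u·dn v − m·sn u·sn v·cn u·cn v)/D = 0.8379784156685969/0.9498084668844352 = 0.882260418689819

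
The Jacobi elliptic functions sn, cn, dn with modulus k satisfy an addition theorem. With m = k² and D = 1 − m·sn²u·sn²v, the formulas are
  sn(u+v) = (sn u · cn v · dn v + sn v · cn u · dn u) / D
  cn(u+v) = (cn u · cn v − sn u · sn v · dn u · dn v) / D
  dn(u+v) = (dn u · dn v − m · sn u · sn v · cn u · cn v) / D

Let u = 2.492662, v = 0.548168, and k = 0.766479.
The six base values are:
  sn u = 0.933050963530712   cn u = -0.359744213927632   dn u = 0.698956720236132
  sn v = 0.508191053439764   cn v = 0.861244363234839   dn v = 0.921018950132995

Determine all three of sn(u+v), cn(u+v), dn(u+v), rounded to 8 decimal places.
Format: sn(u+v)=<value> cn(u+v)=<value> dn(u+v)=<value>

sn(u+v)=0.70552648 cn(u+v)=-0.70868356 dn(u+v)=0.84116971

m = k² = 0.587490057441
D = 1 − m·sn²u·sn²v = 0.8679114165327633
sn(u+v) = (sn u·cn v·dn v + sn v·cn u·dn u)/D = 0.6123344826527159/0.8679114165327633 = 0.7055264753849456
cn(u+v) = (cn u·cn v − sn u·sn v·dn u·dn v)/D = -0.6150745550763245/0.8679114165327633 = -0.7086835630455215
dn(u+v) = (dn u·dn v − m·sn u·sn v·cn u·cn v)/D = 0.7300607938665911/0.8679114165327633 = 0.8411697092119442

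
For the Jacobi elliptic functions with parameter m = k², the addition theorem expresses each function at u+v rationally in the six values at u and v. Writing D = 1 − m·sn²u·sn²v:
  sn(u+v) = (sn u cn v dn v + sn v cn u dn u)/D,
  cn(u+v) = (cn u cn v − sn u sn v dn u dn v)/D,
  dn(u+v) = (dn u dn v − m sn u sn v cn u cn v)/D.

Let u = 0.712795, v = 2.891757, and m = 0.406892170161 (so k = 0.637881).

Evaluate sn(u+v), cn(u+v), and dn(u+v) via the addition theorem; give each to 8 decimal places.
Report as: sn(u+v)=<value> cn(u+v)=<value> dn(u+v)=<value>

sn(u+v)=-0.03987794 cn(u+v)=-0.99920456 dn(u+v)=0.99967642

sn u = 0.6371168572572939, cn u = 0.7707672217982476, dn u = 0.9136931590591725
sn v = 0.6084800638632598, cn v = -0.7935691601120619, dn v = 0.9216013197779727
m = k² = 0.406892170161
D = 1 − m·sn²u·sn²v = 0.9388480609864333
sn(u+v) = (sn u·cn v·dn v + sn v·cn u·dn u)/D = -0.0374393244778559/0.9388480609864333 = -0.03987793769155679
cn(u+v) = (cn u·cn v − sn u·sn v·dn u·dn v)/D = -0.9381012624448532/0.9388480609864333 = -0.9992045586792868
dn(u+v) = (dn u·dn v − m·sn u·sn v·cn u·cn v)/D = 0.9385442662098211/0.9388480609864333 = 0.9996764175277808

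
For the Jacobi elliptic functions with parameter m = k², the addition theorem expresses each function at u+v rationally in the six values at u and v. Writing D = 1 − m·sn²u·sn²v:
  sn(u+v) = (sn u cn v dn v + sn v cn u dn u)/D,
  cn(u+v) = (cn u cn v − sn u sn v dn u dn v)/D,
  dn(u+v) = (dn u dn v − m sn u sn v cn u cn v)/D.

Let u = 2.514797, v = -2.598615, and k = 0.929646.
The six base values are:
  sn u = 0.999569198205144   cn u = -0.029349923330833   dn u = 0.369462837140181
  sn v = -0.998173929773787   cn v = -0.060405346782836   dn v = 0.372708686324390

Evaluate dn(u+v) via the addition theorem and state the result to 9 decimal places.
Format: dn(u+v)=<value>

m = k² = 0.864241685316
D = 1 − m·sn²u·sn²v = 0.1396535217665807
dn(u+v) = (dn u·dn v − m·sn u·sn v·cn u·cn v)/D = 0.139230759311988/0.1396535217665807 = 0.9969727762734164

dn(u+v)=0.996972776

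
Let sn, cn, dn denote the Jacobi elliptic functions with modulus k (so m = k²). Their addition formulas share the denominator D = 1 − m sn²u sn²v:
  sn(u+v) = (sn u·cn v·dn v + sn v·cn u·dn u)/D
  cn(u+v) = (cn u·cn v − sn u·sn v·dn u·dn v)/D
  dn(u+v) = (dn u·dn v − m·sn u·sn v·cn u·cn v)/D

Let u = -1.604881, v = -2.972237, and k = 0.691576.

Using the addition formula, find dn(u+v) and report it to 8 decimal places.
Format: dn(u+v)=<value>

sn u = -0.9859686193855412, cn u = 0.166930768844362, dn u = 0.7314712958200821
sn v = -0.625174002078989, cn v = -0.7804854048119928, dn v = 0.9017033124730054
m = k² = 0.478277363776
D = 1 − m·sn²u·sn²v = 0.8182778646331532
dn(u+v) = (dn u·dn v − m·sn u·sn v·cn u·cn v)/D = 0.6979801524801458/0.8182778646331532 = 0.8529867208287019

dn(u+v)=0.85298672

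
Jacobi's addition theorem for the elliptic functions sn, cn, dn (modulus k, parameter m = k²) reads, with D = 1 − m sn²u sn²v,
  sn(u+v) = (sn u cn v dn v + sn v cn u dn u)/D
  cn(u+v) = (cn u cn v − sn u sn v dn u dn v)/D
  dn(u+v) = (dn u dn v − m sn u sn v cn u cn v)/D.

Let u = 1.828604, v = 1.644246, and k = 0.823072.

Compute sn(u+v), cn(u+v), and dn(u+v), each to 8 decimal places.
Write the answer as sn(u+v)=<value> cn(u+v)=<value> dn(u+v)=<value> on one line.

sn(u+v)=0.55630827 cn(u+v)=-0.83097600 dn(u+v)=0.88901310

sn u = 0.9924910131551003, cn u = 0.1223175735794436, dn u = 0.5767912742110427
sn v = 0.9734949177543317, cn v = 0.2287086467680813, dn v = 0.5983211237480517
m = k² = 0.677447517184
D = 1 − m·sn²u·sn²v = 0.3675936841754543
sn(u+v) = (sn u·cn v·dn v + sn v·cn u·dn u)/D = 0.2044954059357198/0.3675936841754543 = 0.5563082684470528
cn(u+v) = (cn u·cn v − sn u·sn v·dn u·dn v)/D = -0.3054615288327956/0.3675936841754543 = -0.8309759987252591
dn(u+v) = (dn u·dn v − m·sn u·sn v·cn u·cn v)/D = 0.3267956012647428/0.3675936841754543 = 0.8890131015111828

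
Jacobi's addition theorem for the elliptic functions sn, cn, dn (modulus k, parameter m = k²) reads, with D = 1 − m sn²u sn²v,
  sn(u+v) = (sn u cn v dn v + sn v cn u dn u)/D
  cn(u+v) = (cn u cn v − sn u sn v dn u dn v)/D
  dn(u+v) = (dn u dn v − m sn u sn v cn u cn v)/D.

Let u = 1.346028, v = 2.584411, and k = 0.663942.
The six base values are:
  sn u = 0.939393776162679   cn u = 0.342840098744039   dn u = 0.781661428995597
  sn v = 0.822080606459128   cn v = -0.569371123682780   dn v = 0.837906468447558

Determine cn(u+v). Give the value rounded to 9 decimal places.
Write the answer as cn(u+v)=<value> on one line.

m = k² = 0.440818979364
D = 1 − m·sn²u·sn²v = 0.7371037159005803
cn(u+v) = (cn u·cn v − sn u·sn v·dn u·dn v)/D = -0.7010003194719408/0.7371037159005803 = -0.9510199234519813

cn(u+v)=-0.951019923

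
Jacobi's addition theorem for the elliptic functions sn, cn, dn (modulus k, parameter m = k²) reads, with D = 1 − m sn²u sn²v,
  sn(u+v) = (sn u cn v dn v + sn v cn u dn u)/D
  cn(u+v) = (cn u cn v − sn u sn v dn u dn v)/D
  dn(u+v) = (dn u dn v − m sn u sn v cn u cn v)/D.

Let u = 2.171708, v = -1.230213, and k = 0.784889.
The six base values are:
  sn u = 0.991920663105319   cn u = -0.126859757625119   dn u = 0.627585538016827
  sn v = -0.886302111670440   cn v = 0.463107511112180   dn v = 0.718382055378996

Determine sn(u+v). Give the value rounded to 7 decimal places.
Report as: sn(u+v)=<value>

sn(u+v)=0.7646372

m = k² = 0.616050742321
D = 1 − m·sn²u·sn²v = 0.5238608109360987
sn(u+v) = (sn u·cn v·dn v + sn v·cn u·dn u)/D = 0.4005634784003018/0.5238608109360987 = 0.7646372281303613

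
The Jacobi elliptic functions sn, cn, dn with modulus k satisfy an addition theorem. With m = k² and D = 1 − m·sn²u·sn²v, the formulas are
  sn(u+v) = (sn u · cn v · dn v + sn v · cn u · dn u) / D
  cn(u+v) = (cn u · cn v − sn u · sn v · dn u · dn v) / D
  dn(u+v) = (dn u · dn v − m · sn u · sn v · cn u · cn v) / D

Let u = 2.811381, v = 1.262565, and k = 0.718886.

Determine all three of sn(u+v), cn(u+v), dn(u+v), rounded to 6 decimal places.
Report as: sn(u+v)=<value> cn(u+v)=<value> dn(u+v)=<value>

sn u = 0.7634914946340322, cn u = -0.6458178827049399, dn u = 0.8359120927145661
sn v = 0.9071995514032, cn v = 0.4207005751527239, dn v = 0.7580701181958578
m = k² = 0.516797080996
D = 1 − m·sn²u·sn²v = 0.7520671273991605
sn(u+v) = (sn u·cn v·dn v + sn v·cn u·dn u)/D = -0.2462558203954663/0.7520671273991605 = -0.3274386174104984
cn(u+v) = (cn u·cn v − sn u·sn v·dn u·dn v)/D = -0.7106075112435703/0.7520671273991605 = -0.944872452677239
dn(u+v) = (dn u·dn v − m·sn u·sn v·cn u·cn v)/D = 0.7309346018493141/0.7520671273991605 = 0.9719007455851341

sn(u+v)=-0.327439 cn(u+v)=-0.944872 dn(u+v)=0.971901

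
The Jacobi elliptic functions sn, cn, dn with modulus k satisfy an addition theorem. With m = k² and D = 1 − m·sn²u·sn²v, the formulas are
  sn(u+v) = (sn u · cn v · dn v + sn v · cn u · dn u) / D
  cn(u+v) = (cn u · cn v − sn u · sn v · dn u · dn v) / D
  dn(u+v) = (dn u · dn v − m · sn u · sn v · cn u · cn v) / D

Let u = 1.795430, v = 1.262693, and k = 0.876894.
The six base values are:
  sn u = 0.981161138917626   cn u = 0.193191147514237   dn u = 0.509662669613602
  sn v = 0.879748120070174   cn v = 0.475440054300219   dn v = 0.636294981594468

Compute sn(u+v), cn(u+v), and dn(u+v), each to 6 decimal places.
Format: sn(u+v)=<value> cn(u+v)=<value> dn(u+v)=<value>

sn(u+v)=0.897818 cn(u+v)=-0.440366 dn(u+v)=0.616581

m = k² = 0.768943087236
D = 1 − m·sn²u·sn²v = 0.4270831845040536
sn(u+v) = (sn u·cn v·dn v + sn v·cn u·dn u)/D = 0.3834430234616608/0.4270831845040536 = 0.8978181239023269
cn(u+v) = (cn u·cn v − sn u·sn v·dn u·dn v)/D = -0.1880731087760922/0.4270831845040536 = -0.4403664569338882
dn(u+v) = (dn u·dn v − m·sn u·sn v·cn u·cn v)/D = 0.2633314595975322/0.4270831845040536 = 0.6165811934350059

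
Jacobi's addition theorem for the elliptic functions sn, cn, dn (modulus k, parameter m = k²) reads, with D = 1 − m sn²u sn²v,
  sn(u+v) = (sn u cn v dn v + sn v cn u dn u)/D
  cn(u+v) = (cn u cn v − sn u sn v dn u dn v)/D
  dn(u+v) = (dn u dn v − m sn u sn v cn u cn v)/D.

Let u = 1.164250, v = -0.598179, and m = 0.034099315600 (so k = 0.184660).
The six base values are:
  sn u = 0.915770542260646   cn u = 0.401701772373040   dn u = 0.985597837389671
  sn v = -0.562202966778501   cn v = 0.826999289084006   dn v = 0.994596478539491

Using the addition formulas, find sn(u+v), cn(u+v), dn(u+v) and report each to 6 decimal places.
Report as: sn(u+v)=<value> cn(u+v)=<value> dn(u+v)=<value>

sn(u+v)=0.535504 cn(u+v)=0.844533 dn(u+v)=0.995099

m = k² = 0.0340993156
D = 1 − m·sn²u·sn²v = 0.9909613146673274
sn(u+v) = (sn u·cn v·dn v + sn v·cn u·dn u)/D = 0.5306639022701471/0.9909613146673274 = 0.5355041558290242
cn(u+v) = (cn u·cn v − sn u·sn v·dn u·dn v)/D = 0.8368991277296312/0.9909613146673274 = 0.8445325920826527
dn(u+v) = (dn u·dn v − m·sn u·sn v·cn u·cn v)/D = 0.9861043643831578/0.9909613146673274 = 0.9950987488489396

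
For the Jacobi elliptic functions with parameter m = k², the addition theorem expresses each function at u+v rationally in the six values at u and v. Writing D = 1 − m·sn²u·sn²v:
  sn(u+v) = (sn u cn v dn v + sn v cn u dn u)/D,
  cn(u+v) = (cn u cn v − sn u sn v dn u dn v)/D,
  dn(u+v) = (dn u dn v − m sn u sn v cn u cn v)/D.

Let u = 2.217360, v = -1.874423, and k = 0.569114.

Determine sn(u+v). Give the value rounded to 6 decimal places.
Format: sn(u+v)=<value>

sn(u+v)=0.334255

sn u = 0.9181858511179072, cn u = -0.3961498994154666, dn u = 0.8526071579382133
sn v = -0.9927574388535047, cn v = -0.1201360378946712, dn v = 0.8250962746647067
m = k² = 0.323890744996
D = 1 − m·sn²u·sn²v = 0.7308799649093489
sn(u+v) = (sn u·cn v·dn v + sn v·cn u·dn u)/D = 0.2442999224599177/0.7308799649093489 = 0.3342545071545616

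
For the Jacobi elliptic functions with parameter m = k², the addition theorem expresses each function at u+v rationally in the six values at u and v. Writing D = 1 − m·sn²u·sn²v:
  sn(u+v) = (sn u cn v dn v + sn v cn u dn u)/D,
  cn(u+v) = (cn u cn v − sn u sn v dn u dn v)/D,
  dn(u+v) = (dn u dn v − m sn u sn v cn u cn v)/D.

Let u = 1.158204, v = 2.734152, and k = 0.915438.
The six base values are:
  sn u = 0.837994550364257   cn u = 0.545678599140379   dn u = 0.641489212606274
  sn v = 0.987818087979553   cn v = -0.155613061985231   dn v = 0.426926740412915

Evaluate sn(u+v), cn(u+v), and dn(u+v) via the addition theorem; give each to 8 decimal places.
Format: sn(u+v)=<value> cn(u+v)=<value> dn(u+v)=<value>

m = k² = 0.838026731844
D = 1 − m·sn²u·sn²v = 0.4257589838892077
sn(u+v) = (sn u·cn v·dn v + sn v·cn u·dn u)/D = 0.2901102097899556/0.4257589838892077 = 0.6813953921532493
cn(u+v) = (cn u·cn v − sn u·sn v·dn u·dn v)/D = -0.3116196055096639/0.4257589838892077 = -0.7319155139442801
dn(u+v) = (dn u·dn v − m·sn u·sn v·cn u·cn v)/D = 0.3327748277144733/0.4257589838892077 = 0.7816037718679567

sn(u+v)=0.68139539 cn(u+v)=-0.73191551 dn(u+v)=0.78160377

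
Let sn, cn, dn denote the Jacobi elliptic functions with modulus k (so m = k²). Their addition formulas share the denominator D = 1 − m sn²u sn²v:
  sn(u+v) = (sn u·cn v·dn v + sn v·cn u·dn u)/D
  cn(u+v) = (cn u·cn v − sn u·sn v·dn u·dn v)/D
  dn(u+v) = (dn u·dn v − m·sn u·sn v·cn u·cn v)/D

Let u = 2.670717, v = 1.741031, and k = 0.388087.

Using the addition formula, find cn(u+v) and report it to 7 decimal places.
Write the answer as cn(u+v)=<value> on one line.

cn(u+v)=-0.4428661

sn u = 0.560781189473821, cn u = -0.8279640436228656, dn u = 0.9760309219905167
sn v = 0.9952753900242301, cn v = -0.09709221396238056, dn v = 0.9223926928729579
m = k² = 0.150611519569
D = 1 − m·sn²u·sn²v = 0.9530828528789948
cn(u+v) = (cn u·cn v − sn u·sn v·dn u·dn v)/D = -0.4220880757459442/0.9530828528789948 = -0.442866089208231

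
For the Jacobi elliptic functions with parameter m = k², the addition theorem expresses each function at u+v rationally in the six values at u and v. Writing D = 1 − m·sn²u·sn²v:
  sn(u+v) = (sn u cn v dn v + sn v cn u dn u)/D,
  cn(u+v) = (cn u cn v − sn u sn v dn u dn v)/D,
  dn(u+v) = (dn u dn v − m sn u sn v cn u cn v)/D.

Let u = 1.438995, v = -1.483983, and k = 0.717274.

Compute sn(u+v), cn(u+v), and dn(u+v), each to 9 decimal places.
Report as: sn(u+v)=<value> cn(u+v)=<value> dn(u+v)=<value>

sn(u+v)=-0.044965030 cn(u+v)=0.998988562 dn(u+v)=0.999479761

sn u = 0.9545891593950548, cn u = 0.2979253879169122, dn u = 0.7288231555913055
sn v = -0.9638045874650287, cn v = 0.2666096719576503, dn v = 0.7225564045986854
m = k² = 0.514481991076
D = 1 − m·sn²u·sn²v = 0.564507027056426
sn(u+v) = (sn u·cn v·dn v + sn v·cn u·dn u)/D = -0.02538307551759763/0.564507027056426 = -0.04496503019626792
cn(u+v) = (cn u·cn v − sn u·sn v·dn u·dn v)/D = 0.5639360629303223/0.564507027056426 = 0.9989885615258308
dn(u+v) = (dn u·dn v − m·sn u·sn v·cn u·cn v)/D = 0.5642133484598694/0.564507027056426 = 0.9994797609551683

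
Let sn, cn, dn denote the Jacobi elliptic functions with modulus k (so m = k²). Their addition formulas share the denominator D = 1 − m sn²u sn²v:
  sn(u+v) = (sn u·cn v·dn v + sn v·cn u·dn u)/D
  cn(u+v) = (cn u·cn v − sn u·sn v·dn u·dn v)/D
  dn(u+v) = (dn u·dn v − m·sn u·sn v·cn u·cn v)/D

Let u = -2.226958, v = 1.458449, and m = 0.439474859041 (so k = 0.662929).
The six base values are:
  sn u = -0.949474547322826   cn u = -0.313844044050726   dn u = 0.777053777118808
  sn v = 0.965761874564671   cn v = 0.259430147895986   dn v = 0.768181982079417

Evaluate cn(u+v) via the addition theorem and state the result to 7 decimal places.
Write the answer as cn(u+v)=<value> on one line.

cn(u+v)=0.7390172

m = k² = 0.439474859041
D = 1 − m·sn²u·sn²v = 0.6304775718014276
cn(u+v) = (cn u·cn v − sn u·sn v·dn u·dn v)/D = 0.4659337459241185/0.6304775718014276 = 0.7390171621693577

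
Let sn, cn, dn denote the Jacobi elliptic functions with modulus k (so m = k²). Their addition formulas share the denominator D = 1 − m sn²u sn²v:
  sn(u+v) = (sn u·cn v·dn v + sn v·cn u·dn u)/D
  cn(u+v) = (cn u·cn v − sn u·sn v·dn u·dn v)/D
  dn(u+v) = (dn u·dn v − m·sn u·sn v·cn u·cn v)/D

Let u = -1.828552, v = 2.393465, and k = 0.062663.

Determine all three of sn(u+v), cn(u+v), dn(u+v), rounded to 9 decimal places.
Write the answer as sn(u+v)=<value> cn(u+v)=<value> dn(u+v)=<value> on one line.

sn(u+v)=0.535248854 cn(u+v)=0.844694420 dn(u+v)=0.999437366

sn u = -0.9674820380077801, cn u = -0.2529397282601378, dn u = 0.9981605931574772
sn v = 0.6823487081035516, cn v = -0.7310268398283432, dn v = 0.9990854577932897
m = k² = 0.003926651569
D = 1 − m·sn²u·sn²v = 0.9982887205515684
sn(u+v) = (sn u·cn v·dn v + sn v·cn u·dn u)/D = 0.5343328940959248/0.9982887205515684 = 0.5352488544603593
cn(u+v) = (cn u·cn v − sn u·sn v·dn u·dn v)/D = 0.8432489121650622/0.9982887205515684 = 0.8446944203668408
dn(u+v) = (dn u·dn v − m·sn u·sn v·cn u·cn v)/D = 0.9977270492697828/0.9982887205515684 = 0.9994373658940319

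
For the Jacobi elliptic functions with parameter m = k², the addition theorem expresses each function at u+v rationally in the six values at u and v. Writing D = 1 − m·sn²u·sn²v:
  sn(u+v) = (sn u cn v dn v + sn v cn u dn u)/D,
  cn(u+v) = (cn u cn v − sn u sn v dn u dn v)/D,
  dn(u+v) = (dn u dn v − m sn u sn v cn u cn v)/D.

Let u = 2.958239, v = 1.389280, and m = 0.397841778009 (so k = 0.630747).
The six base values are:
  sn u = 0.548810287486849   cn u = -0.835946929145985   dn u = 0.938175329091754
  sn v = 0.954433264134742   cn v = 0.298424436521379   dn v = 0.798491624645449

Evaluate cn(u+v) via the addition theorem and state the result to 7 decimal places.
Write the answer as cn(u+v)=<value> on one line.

m = k² = 0.397841778009
D = 1 − m·sn²u·sn²v = 0.8908444031686298
cn(u+v) = (cn u·cn v − sn u·sn v·dn u·dn v)/D = -0.6418608341666697/0.8908444031686298 = -0.7205083535167819

cn(u+v)=-0.7205084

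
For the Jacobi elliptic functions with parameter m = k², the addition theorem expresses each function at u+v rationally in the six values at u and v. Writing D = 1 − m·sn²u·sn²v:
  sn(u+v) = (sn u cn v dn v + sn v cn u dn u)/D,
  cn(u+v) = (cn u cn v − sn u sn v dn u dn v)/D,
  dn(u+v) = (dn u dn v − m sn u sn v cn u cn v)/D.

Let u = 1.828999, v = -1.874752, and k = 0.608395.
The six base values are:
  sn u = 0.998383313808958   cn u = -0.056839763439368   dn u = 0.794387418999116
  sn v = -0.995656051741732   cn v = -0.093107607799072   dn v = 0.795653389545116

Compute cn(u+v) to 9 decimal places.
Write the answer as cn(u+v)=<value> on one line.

m = k² = 0.370144476025
D = 1 − m·sn²u·sn²v = 0.6342497969499821
cn(u+v) = (cn u·cn v − sn u·sn v·dn u·dn v)/D = 0.6335862347695973/0.6342497969499821 = 0.9989537841658354

cn(u+v)=0.998953784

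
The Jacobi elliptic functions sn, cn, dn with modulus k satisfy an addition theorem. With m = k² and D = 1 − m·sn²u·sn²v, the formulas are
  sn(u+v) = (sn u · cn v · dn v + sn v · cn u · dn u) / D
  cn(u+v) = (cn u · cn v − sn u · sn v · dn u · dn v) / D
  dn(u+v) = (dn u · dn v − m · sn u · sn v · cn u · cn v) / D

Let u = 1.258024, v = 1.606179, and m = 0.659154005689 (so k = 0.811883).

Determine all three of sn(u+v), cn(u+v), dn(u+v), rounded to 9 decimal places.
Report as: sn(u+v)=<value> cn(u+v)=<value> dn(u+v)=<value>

sn(u+v)=0.862358926 cn(u+v)=-0.506297426 dn(u+v)=0.714010931

sn u = 0.8906571772673199, cn u = 0.45467548051573, dn u = 0.6907334979475223
sn v = 0.969987950033996, cn v = 0.243152990499492, dn v = 0.6162932783596037
m = k² = 0.659154005689
D = 1 − m·sn²u·sn²v = 0.5080276241887573
sn(u+v) = (sn u·cn v·dn v + sn v·cn u·dn u)/D = 0.4381021562320476/0.5080276241887573 = 0.8623589257210767
cn(u+v) = (cn u·cn v − sn u·sn v·dn u·dn v)/D = -0.2572130782905561/0.5080276241887573 = -0.5062974256592567
dn(u+v) = (dn u·dn v − m·sn u·sn v·cn u·cn v)/D = 0.3627372768996253/0.5080276241887573 = 0.7140109309584522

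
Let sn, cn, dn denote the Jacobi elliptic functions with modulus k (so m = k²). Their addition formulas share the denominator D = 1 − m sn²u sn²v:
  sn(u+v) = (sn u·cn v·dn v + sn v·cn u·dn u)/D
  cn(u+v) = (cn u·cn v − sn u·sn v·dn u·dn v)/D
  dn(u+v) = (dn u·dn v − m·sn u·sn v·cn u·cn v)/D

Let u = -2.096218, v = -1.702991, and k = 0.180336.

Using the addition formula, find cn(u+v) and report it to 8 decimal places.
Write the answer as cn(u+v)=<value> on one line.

sn u = -0.8753231395304376, cn u = -0.4835384177111247, dn u = 0.9874627383809393
sn v = -0.9931353038572008, cn v = -0.116971228225002, dn v = 0.98383123001182
m = k² = 0.032521072896
D = 1 − m·sn²u·sn²v = 0.9754235854245337
cn(u+v) = (cn u·cn v − sn u·sn v·dn u·dn v)/D = -0.7879758859451829/0.9754235854245337 = -0.8078294370975581

cn(u+v)=-0.80782944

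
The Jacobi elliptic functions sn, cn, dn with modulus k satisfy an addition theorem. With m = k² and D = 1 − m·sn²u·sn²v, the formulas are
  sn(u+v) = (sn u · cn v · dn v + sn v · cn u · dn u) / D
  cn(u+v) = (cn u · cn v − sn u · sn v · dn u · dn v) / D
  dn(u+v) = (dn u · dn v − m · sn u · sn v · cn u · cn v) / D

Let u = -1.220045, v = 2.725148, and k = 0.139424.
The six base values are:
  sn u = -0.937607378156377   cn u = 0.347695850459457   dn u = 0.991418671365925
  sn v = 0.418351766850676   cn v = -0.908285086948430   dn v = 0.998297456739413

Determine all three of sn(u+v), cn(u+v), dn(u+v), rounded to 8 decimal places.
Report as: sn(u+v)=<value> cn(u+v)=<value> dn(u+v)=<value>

sn(u+v)=0.99735882 cn(u+v)=0.07263187 dn(u+v)=0.99028455

m = k² = 0.019439051776
D = 1 − m·sn²u·sn²v = 0.997009110804008
sn(u+v) = (sn u·cn v·dn v + sn v·cn u·dn u)/D = 0.9943758283524786/0.997009110804008 = 0.9973588180659594
cn(u+v) = (cn u·cn v − sn u·sn v·dn u·dn v)/D = 0.07241463259950146/0.997009110804008 = 0.07263186646419395
dn(u+v) = (dn u·dn v − m·sn u·sn v·cn u·cn v)/D = 0.9873227220596598/0.997009110804008 = 0.9902845534314757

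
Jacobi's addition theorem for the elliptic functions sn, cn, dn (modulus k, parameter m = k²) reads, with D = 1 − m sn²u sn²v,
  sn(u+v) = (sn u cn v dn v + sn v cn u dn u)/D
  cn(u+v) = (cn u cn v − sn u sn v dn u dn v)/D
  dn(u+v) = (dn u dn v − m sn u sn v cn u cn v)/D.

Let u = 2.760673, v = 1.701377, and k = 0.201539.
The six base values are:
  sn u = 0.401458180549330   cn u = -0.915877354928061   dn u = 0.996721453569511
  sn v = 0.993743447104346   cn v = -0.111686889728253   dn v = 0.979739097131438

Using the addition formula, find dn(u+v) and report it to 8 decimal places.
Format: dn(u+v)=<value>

dn(u+v)=0.98121264

m = k² = 0.040617968521
D = 1 − m·sn²u·sn²v = 0.9935353148476028
dn(u+v) = (dn u·dn v − m·sn u·sn v·cn u·cn v)/D = 0.9748694053757096/0.9935353148476028 = 0.9812126361358817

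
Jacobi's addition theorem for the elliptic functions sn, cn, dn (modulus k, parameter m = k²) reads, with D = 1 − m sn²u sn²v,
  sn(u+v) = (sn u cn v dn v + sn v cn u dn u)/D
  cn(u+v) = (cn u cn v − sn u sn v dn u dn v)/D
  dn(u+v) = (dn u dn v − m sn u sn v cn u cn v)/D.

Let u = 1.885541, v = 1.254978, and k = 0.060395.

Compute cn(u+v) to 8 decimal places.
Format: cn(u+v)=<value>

cn(u+v)=-0.99999222

sn u = 0.9514893025503606, cn u = -0.3076818277575528, dn u = 0.9983475102385669
sn v = 0.9502703327761948, cn v = 0.3114262266499402, dn v = 0.9983517450870591
m = k² = 0.003647556025
D = 1 − m·sn²u·sn²v = 0.9970180240746989
cn(u+v) = (cn u·cn v − sn u·sn v·dn u·dn v)/D = -0.9970102684111616/0.9970180240746989 = -0.9999922211400898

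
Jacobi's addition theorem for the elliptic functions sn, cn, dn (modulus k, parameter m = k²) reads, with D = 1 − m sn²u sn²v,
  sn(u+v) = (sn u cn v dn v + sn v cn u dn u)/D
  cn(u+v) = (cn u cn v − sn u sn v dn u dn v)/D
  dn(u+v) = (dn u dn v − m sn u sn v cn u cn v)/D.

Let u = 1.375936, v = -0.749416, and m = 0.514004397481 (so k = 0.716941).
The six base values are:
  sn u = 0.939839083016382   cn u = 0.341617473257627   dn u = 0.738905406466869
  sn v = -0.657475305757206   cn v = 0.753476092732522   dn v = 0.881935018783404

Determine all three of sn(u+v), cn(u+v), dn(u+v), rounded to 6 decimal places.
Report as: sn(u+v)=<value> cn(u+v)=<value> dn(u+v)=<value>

sn(u+v)=0.570554 cn(u+v)=0.821260 dn(u+v)=0.912510

m = k² = 0.514004397481
D = 1 − m·sn²u·sn²v = 0.8037395780589165
sn(u+v) = (sn u·cn v·dn v + sn v·cn u·dn u)/D = 0.4585771150670581/0.8037395780589165 = 0.5705543531582105
cn(u+v) = (cn u·cn v − sn u·sn v·dn u·dn v)/D = 0.6600790398695441/0.8037395780589165 = 0.8212598432239434
dn(u+v) = (dn u·dn v − m·sn u·sn v·cn u·cn v)/D = 0.7334206144913606/0.8037395780589165 = 0.9125102639123722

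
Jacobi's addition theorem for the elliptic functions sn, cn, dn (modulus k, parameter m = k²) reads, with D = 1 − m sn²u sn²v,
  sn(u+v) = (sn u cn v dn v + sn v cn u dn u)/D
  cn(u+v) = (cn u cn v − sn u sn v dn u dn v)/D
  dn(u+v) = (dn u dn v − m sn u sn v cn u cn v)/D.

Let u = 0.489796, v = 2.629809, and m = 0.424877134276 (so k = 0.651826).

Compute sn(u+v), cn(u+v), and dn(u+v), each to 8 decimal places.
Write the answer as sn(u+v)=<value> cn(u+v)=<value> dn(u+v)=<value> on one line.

sn(u+v)=0.44726973 cn(u+v)=-0.89439912 dn(u+v)=0.95655802

sn u = 0.4634618908985078, cn u = 0.8861168521615982, dn u = 0.9532773459731697
sn v = 0.7887276788007881, cn v = -0.6147427500129797, dn v = 0.8577223381718694
m = k² = 0.424877134276
D = 1 − m·sn²u·sn²v = 0.9432265114405061
sn(u+v) = (sn u·cn v·dn v + sn v·cn u·dn u)/D = 0.4218766648252521/0.9432265114405061 = 0.4472697275874459
cn(u+v) = (cn u·cn v − sn u·sn v·dn u·dn v)/D = -0.8436209643910878/0.9432265114405061 = -0.8943991227544065
dn(u+v) = (dn u·dn v − m·sn u·sn v·cn u·cn v)/D = 0.9022508816167829/0.9432265114405061 = 0.956558017266558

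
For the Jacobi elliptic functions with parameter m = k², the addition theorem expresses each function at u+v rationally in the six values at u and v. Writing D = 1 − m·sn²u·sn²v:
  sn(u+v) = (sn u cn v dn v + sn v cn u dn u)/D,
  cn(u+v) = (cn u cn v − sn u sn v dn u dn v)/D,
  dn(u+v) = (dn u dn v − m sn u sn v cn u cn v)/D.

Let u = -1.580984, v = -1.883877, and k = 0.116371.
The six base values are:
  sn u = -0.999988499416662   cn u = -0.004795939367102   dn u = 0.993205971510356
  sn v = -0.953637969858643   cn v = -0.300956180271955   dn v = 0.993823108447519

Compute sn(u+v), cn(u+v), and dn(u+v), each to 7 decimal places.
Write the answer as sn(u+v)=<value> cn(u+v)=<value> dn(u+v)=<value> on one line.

sn(u+v)=0.3074223 cn(u+v)=-0.9515732 dn(u+v)=0.9993599

m = k² = 0.013542209641
D = 1 − m·sn²u·sn²v = 0.9876846541564986
sn(u+v) = (sn u·cn v·dn v + sn v·cn u·dn u)/D = 0.3036362835736682/0.9876846541564986 = 0.3074222954622894
cn(u+v) = (cn u·cn v − sn u·sn v·dn u·dn v)/D = -0.9398542351629923/0.9876846541564986 = -0.951573188069471
dn(u+v) = (dn u·dn v − m·sn u·sn v·cn u·cn v)/D = 0.9870524059730646/0.9876846541564986 = 0.999359868374209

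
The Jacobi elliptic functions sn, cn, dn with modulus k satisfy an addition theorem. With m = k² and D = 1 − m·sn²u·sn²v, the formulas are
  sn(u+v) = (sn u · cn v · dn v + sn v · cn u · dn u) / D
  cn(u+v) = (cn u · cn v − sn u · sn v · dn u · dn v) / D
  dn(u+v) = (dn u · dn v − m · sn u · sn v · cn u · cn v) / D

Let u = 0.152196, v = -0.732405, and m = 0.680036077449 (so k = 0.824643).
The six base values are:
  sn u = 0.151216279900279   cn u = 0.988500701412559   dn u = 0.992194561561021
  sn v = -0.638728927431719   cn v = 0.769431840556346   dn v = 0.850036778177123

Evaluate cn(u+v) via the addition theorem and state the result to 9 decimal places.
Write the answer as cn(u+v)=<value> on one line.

m = k² = 0.680036077449
D = 1 − m·sn²u·sn²v = 0.9936560138846425
cn(u+v) = (cn u·cn v − sn u·sn v·dn u·dn v)/D = 0.8420449059733789/0.9936560138846425 = 0.84742093260368

cn(u+v)=0.847420933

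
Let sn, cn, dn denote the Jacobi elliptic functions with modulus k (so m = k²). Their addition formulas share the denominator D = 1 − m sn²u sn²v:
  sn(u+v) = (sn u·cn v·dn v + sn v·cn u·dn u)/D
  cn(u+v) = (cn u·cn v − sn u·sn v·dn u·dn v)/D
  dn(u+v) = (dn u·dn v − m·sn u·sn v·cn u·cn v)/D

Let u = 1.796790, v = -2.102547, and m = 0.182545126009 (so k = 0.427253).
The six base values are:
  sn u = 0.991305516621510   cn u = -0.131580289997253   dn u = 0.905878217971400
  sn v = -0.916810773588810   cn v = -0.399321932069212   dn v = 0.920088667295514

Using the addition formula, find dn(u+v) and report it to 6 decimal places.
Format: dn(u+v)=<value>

dn(u+v)=0.991740

m = k² = 0.182545126009
D = 1 − m·sn²u·sn²v = 0.8492196649595797
dn(u+v) = (dn u·dn v − m·sn u·sn v·cn u·cn v)/D = 0.842205371219392/0.8492196649595797 = 0.991740306978735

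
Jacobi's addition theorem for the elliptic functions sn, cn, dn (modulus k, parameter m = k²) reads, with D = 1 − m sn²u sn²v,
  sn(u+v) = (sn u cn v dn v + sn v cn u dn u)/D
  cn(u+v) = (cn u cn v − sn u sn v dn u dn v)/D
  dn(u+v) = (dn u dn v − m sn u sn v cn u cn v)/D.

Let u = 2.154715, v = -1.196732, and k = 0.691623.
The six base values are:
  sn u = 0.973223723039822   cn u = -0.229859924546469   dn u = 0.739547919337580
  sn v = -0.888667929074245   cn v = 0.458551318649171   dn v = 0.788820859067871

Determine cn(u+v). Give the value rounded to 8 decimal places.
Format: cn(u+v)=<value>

m = k² = 0.478342374129
D = 1 − m·sn²u·sn²v = 0.6421976055573297
cn(u+v) = (cn u·cn v − sn u·sn v·dn u·dn v)/D = 0.3991389351736274/0.6421976055573297 = 0.6215204350181836

cn(u+v)=0.62152044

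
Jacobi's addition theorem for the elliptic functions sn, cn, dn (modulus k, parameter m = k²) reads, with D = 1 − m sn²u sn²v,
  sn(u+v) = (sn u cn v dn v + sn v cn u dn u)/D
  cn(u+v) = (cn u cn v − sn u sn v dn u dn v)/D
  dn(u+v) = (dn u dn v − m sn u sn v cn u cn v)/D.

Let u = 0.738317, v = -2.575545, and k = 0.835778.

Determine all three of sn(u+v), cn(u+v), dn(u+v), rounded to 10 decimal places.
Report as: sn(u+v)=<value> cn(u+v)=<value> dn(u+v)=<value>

sn u = 0.6417496041867804, cn u = 0.7669142360956085, dn u = 0.8439891795028584
sn v = -0.9599783298733007, cn v = -0.2800742868841555, dn v = 0.5968823561650337
m = k² = 0.698524865284
D = 1 − m·sn²u·sn²v = 0.734883994042938
sn(u+v) = (sn u·cn v·dn v + sn v·cn u·dn u)/D = -0.7286447777778324/0.734883994042938 = -0.9915099303894472
cn(u+v) = (cn u·cn v − sn u·sn v·dn u·dn v)/D = 0.09555769209014123/0.734883994042938 = 0.1300309883801306
dn(u+v) = (dn u·dn v − m·sn u·sn v·cn u·cn v)/D = 0.4113288458572867/0.734883994042938 = 0.559719424006469

sn(u+v)=-0.9915099304 cn(u+v)=0.1300309884 dn(u+v)=0.5597194240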